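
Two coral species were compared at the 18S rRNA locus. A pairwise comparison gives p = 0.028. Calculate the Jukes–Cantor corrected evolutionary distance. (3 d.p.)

d = −(3/4) ln(1 − 4p/3) = −0.75 ln(1 − 0.037333) = −0.75 ln(0.962667)
  = −0.75 × (-0.038048) = 0.028536 substitutions/site.

0.029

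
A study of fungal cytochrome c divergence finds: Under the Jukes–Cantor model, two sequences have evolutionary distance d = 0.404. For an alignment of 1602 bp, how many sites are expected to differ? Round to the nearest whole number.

Invert JC69: p = (3/4)(1 − e^(−4d/3)) = 0.75 × (1 − e^(-0.538667)) = 0.75 × (1 − 0.583526) = 0.312356.
Expected differing sites = pL ≈ 0.312356 × 1602 = 500.394312 ≈ 500.

500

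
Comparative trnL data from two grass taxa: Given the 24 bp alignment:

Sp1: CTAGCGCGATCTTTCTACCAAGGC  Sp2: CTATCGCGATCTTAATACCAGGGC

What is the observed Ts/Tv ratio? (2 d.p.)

Transitions are A↔G and C↔T; transversions are all other mismatches.
Transitions: 1. Transversions: 3.
R = 1/3 = 0.333333… ≈ 0.33 (to 2 d.p.).

0.33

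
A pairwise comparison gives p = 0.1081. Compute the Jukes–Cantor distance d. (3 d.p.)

0.117

d = −(3/4) ln(1 − 4p/3) = −0.75 ln(1 − 0.144133) = −0.75 ln(0.855867)
  = −0.75 × (-0.155640) = 0.116730 substitutions/site.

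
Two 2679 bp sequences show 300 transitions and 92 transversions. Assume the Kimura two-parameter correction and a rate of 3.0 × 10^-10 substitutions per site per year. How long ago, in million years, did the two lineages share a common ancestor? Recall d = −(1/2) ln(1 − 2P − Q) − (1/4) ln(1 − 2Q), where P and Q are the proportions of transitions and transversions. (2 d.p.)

P = 300/2679 ≈ 0.111982 and Q = 92/2679 ≈ 0.034341.
Under the Kimura two-parameter model, d = −½ ln(1 − 2P − Q) − ¼ ln(1 − 2Q).
1 − 2P − Q = 0.741695, giving −½ ln(0.741695) = 0.149409.
1 − 2Q = 0.931318, giving −¼ ln(0.931318) = 0.017789.
d = 0.149409 + 0.017789 = 0.167198.
Under a molecular clock d = 2μt, so t = d/(2μ) = 0.167198 / (2 × 3.0 × 10^-10) = 278.66 million years.

278.66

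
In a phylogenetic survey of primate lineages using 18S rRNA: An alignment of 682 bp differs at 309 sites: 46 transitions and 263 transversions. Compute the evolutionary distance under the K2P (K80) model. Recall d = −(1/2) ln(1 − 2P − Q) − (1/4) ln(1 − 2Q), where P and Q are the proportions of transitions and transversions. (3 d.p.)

0.736

P = 46/682 ≈ 0.067449 and Q = 263/682 ≈ 0.38563.
Under the Kimura two-parameter model, d = −½ ln(1 − 2P − Q) − ¼ ln(1 − 2Q).
1 − 2P − Q = 0.479472, giving −½ ln(0.479472) = 0.367535.
1 − 2Q = 0.22874, giving −¼ ln(0.22874) = 0.368792.
d = 0.367535 + 0.368792 = 0.736327.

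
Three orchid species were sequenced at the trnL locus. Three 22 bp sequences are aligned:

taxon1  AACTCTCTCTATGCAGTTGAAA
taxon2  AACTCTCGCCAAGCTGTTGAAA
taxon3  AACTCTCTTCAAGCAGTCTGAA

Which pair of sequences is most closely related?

taxon1 and taxon2

taxon1–taxon2: 4/22 differ, p = 0.182, d = 0.208.
taxon1–taxon3: 6/22 differ, p = 0.273, d = 0.339.
taxon2–taxon3: 6/22 differ, p = 0.273, d = 0.339.
The smallest distance is between taxon1 and taxon2.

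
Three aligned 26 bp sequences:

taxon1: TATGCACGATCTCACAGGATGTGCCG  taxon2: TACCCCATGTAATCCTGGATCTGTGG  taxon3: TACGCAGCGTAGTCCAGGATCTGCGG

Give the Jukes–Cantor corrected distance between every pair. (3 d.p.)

d(taxon1,taxon2) = 0.949, d(taxon1,taxon3) = 0.539, d(taxon2,taxon3) = 0.334

taxon1–taxon2: 14/26 sites differ → p ≈ 0.538462, d = −0.75 ln(1 − 0.717949) = 0.949251 ≈ 0.949.
taxon1–taxon3: 10/26 sites differ → p ≈ 0.384615, d = −0.75 ln(1 − 0.51282) = 0.539341 ≈ 0.539.
taxon2–taxon3: 7/26 sites differ → p ≈ 0.269231, d = −0.75 ln(1 − 0.358975) = 0.333515 ≈ 0.334.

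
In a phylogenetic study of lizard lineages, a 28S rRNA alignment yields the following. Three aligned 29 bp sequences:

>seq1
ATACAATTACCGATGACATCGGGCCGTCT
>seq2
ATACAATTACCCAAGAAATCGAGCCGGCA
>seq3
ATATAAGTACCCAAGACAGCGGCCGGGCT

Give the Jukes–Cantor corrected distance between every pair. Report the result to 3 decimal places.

d(seq1,seq2) = 0.242, d(seq1,seq3) = 0.344, d(seq2,seq3) = 0.344

seq1–seq2: 6/29 sites differ → p ≈ 0.206897, d = −0.75 ln(1 − 0.275863) = 0.242081 ≈ 0.242.
seq1–seq3: 8/29 sites differ → p ≈ 0.275862, d = −0.75 ln(1 − 0.367816) = 0.343931 ≈ 0.344.
seq2–seq3: 8/29 sites differ → p ≈ 0.275862, d = −0.75 ln(1 − 0.367816) = 0.343931 ≈ 0.344.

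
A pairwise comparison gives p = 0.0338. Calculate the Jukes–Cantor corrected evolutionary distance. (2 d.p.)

0.03

d = −(3/4) ln(1 − 4p/3) = −0.75 ln(1 − 0.045067) = −0.75 ln(0.954933)
  = −0.75 × (-0.046114) = 0.034586 substitutions/site.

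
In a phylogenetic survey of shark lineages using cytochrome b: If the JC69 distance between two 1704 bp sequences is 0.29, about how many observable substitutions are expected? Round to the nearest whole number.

410

Invert JC69: p = (3/4)(1 − e^(−4d/3)) = 0.75 × (1 − e^(-0.386667)) = 0.75 × (1 − 0.679317) = 0.240512.
Expected differing sites = pL ≈ 0.240512 × 1704 = 409.832448 ≈ 410.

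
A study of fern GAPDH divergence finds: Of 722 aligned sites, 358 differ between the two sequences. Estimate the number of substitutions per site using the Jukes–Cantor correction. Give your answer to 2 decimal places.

p = 358/722 ≈ 0.495845.
d = −(3/4) ln(1 − 4p/3) = −0.75 ln(1 − 0.661127) = −0.75 ln(0.338873)
  = −0.75 × (-1.082130) = 0.811598 substitutions/site.

0.81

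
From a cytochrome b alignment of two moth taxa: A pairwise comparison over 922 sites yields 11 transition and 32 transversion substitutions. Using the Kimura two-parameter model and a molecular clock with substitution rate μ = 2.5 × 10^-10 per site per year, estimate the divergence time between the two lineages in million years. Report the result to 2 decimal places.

96.32

P = 11/922 ≈ 0.011931 and Q = 32/922 ≈ 0.034707.
Under the Kimura two-parameter model, d = −½ ln(1 − 2P − Q) − ¼ ln(1 − 2Q).
1 − 2P − Q = 0.941431, giving −½ ln(0.941431) = 0.030177.
1 − 2Q = 0.930586, giving −¼ ln(0.930586) = 0.017985.
d = 0.030177 + 0.017985 = 0.048162.
Under a molecular clock d = 2μt, so t = d/(2μ) = 0.048162 / (2 × 2.5 × 10^-10) = 96.32 million years.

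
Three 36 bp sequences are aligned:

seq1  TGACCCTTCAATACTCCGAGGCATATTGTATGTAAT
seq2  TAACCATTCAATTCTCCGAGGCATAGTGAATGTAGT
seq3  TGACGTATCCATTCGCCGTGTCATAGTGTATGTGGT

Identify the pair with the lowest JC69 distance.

seq1 and seq2

seq1–seq2: 6/36 differ, p = 0.167, d = 0.188.
seq1–seq3: 11/36 differ, p = 0.306, d = 0.392.
seq2–seq3: 10/36 differ, p = 0.278, d = 0.347.
The smallest distance is between seq1 and seq2.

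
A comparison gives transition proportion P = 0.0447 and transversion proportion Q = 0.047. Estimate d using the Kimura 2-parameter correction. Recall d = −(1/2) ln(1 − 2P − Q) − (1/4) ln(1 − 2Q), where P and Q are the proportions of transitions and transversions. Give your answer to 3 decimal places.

Under the Kimura two-parameter model, d = −½ ln(1 − 2P − Q) − ¼ ln(1 − 2Q).
1 − 2P − Q = 0.8636, giving −½ ln(0.8636) = 0.073323.
1 − 2Q = 0.906, giving −¼ ln(0.906) = 0.024679.
d = 0.073323 + 0.024679 = 0.098002.

0.098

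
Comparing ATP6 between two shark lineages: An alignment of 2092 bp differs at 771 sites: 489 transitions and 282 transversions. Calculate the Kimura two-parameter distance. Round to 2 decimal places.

P = 489/2092 ≈ 0.233748 and Q = 282/2092 ≈ 0.134799.
Under the Kimura two-parameter model, d = −½ ln(1 − 2P − Q) − ¼ ln(1 − 2Q).
1 − 2P − Q = 0.397705, giving −½ ln(0.397705) = 0.461022.
1 − 2Q = 0.730402, giving −¼ ln(0.730402) = 0.078540.
d = 0.461022 + 0.078540 = 0.539562.

0.54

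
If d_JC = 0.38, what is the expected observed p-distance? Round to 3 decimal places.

p = (3/4)(1 − e^(−4d/3)) = 0.75 × (1 − e^(-0.506667)) = 0.75 × (1 − 0.602500) = 0.298125.

0.298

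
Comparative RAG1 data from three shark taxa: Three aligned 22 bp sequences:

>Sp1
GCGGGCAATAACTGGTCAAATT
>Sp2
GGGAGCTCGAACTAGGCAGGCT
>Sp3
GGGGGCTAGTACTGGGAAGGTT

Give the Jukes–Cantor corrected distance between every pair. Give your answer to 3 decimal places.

Sp1–Sp2: 10/22 sites differ → p ≈ 0.454545, d = −0.75 ln(1 − 0.60606) = 0.698667 ≈ 0.699.
Sp1–Sp3: 8/22 sites differ → p ≈ 0.363636, d = −0.75 ln(1 − 0.484848) = 0.497470 ≈ 0.497.
Sp2–Sp3: 6/22 sites differ → p ≈ 0.272727, d = −0.75 ln(1 − 0.363636) = 0.338988 ≈ 0.339.

d(Sp1,Sp2) = 0.699, d(Sp1,Sp3) = 0.497, d(Sp2,Sp3) = 0.339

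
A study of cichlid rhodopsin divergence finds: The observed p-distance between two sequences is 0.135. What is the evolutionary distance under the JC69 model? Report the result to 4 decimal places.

0.1488

d = −(3/4) ln(1 − 4p/3) = −0.75 ln(1 − 0.18) = −0.75 ln(0.82)
  = −0.75 × (-0.198451) = 0.148838 substitutions/site.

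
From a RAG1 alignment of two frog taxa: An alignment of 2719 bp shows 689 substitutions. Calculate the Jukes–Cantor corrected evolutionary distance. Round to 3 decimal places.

0.309

p = 689/2719 ≈ 0.253402.
d = −(3/4) ln(1 − 4p/3) = −0.75 ln(1 − 0.337869) = −0.75 ln(0.662131)
  = −0.75 × (-0.412292) = 0.309219 substitutions/site.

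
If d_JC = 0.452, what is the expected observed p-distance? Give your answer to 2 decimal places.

p = (3/4)(1 − e^(−4d/3)) = 0.75 × (1 − e^(-0.602667)) = 0.75 × (1 − 0.547350) = 0.339488.

0.34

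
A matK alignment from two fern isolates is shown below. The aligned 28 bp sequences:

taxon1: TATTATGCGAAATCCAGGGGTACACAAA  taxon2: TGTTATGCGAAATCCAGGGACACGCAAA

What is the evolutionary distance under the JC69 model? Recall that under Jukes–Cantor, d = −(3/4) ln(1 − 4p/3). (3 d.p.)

The sequences differ at 4 of 28 sites (2, 20, 21, 24), so p = 4/28 ≈ 0.142857.
d = −(3/4) ln(1 − 4p/3) = −0.75 ln(1 − 0.190476) = −0.75 ln(0.809524)
  = −0.75 × (-0.211309) = 0.158482 substitutions/site.

0.158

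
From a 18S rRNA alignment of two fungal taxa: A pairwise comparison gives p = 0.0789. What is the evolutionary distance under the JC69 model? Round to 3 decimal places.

0.083

d = −(3/4) ln(1 − 4p/3) = −0.75 ln(1 − 0.1052) = −0.75 ln(0.8948)
  = −0.75 × (-0.111155) = 0.083366 substitutions/site.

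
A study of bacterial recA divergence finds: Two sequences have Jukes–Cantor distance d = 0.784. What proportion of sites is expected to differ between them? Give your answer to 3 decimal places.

p = (3/4)(1 − e^(−4d/3)) = 0.75 × (1 − e^(-1.045333)) = 0.75 × (1 − 0.351575) = 0.486319.

0.486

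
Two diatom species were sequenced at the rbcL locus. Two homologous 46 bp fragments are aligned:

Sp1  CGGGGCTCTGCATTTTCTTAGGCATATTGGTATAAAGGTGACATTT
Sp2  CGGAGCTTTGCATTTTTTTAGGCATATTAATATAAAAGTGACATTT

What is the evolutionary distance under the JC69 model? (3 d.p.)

The sequences differ at 6 of 46 sites (4, 8, 17, 29, 30, 37), so p = 6/46 ≈ 0.130435.
d = −(3/4) ln(1 − 4p/3) = −0.75 ln(1 − 0.173913) = −0.75 ln(0.826087)
  = −0.75 × (-0.191055) = 0.143291 substitutions/site.

0.143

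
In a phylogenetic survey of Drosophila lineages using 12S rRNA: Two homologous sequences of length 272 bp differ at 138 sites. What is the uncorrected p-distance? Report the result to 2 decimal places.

p = 138/272 = 0.507352… ≈ 0.51 (to 2 d.p.).

0.51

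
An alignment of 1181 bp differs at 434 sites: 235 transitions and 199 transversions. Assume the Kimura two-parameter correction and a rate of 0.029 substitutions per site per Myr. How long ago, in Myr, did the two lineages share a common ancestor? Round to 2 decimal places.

8.98

P = 235/1181 ≈ 0.198984 and Q = 199/1181 ≈ 0.168501.
Under the Kimura two-parameter model, d = −½ ln(1 − 2P − Q) − ¼ ln(1 − 2Q).
1 − 2P − Q = 0.433531, giving −½ ln(0.433531) = 0.417896.
1 − 2Q = 0.662998, giving −¼ ln(0.662998) = 0.102746.
d = 0.417896 + 0.102746 = 0.520642.
Under a molecular clock d = 2μt, so t = d/(2μ) = 0.520642 / (2 × 0.029) = 8.98 Myr.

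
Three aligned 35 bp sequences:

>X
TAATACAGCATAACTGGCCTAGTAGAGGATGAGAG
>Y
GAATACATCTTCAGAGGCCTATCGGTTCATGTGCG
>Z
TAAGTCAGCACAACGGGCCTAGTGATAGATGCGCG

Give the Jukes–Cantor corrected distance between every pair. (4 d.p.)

X–Y: 14/35 sites differ → p = 0.4, d = −0.75 ln(1 − 0.533333) = 0.571605 ≈ 0.5716.
X–Z: 10/35 sites differ → p ≈ 0.285714, d = −0.75 ln(1 − 0.380952) = 0.359679 ≈ 0.3597.
Y–Z: 15/35 sites differ → p ≈ 0.428571, d = −0.75 ln(1 − 0.571428) = 0.635472 ≈ 0.6355.

d(X,Y) = 0.5716, d(X,Z) = 0.3597, d(Y,Z) = 0.6355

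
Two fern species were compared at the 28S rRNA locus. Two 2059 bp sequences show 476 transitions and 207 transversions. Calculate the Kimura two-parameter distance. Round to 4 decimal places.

0.4699

P = 476/2059 ≈ 0.23118 and Q = 207/2059 ≈ 0.100534.
Under the Kimura two-parameter model, d = −½ ln(1 − 2P − Q) − ¼ ln(1 − 2Q).
1 − 2P − Q = 0.437106, giving −½ ln(0.437106) = 0.413790.
1 − 2Q = 0.798932, giving −¼ ln(0.798932) = 0.056120.
d = 0.413790 + 0.056120 = 0.469910.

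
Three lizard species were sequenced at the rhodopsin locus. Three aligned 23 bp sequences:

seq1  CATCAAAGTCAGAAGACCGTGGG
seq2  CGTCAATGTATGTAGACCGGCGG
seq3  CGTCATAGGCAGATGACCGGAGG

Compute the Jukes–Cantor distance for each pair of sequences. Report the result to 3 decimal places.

seq1–seq2: 7/23 sites differ → p ≈ 0.304348, d = −0.75 ln(1 − 0.405797) = 0.390401 ≈ 0.390.
seq1–seq3: 6/23 sites differ → p ≈ 0.26087, d = −0.75 ln(1 − 0.347827) = 0.320584 ≈ 0.321.
seq2–seq3: 8/23 sites differ → p ≈ 0.347826, d = −0.75 ln(1 − 0.463768) = 0.467391 ≈ 0.467.

d(seq1,seq2) = 0.390, d(seq1,seq3) = 0.321, d(seq2,seq3) = 0.467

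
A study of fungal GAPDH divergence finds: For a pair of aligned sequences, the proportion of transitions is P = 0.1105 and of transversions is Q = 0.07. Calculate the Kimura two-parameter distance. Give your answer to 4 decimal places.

0.2097

Under the Kimura two-parameter model, d = −½ ln(1 − 2P − Q) − ¼ ln(1 − 2Q).
1 − 2P − Q = 0.709, giving −½ ln(0.709) = 0.171950.
1 − 2Q = 0.86, giving −¼ ln(0.86) = 0.037706.
d = 0.171950 + 0.037706 = 0.209656.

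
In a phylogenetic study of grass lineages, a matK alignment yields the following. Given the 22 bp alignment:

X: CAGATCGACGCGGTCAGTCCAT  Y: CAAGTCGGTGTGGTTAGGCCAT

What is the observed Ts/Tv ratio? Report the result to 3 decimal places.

Transitions are A↔G and C↔T; transversions are all other mismatches.
Transitions: 6. Transversions: 1.
R = 6/1 = 6.000.

6.000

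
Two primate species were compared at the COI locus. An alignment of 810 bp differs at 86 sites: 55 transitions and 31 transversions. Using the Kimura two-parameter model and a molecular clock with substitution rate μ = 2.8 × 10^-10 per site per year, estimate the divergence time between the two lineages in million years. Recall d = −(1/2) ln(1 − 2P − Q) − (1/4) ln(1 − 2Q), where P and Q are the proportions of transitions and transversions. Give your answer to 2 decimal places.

206.31

P = 55/810 ≈ 0.067901 and Q = 31/810 ≈ 0.038272.
Under the Kimura two-parameter model, d = −½ ln(1 − 2P − Q) − ¼ ln(1 − 2Q).
1 − 2P − Q = 0.825926, giving −½ ln(0.825926) = 0.095625.
1 − 2Q = 0.923456, giving −¼ ln(0.923456) = 0.019908.
d = 0.095625 + 0.019908 = 0.115533.
Under a molecular clock d = 2μt, so t = d/(2μ) = 0.115533 / (2 × 2.8 × 10^-10) = 206.31 million years.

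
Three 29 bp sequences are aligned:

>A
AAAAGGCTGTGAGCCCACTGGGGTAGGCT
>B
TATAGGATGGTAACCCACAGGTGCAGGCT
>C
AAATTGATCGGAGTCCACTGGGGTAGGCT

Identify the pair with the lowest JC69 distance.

A and C

A–B: 9/29 differ, p = 0.310, d = 0.401.
A–C: 6/29 differ, p = 0.207, d = 0.242.
B–C: 11/29 differ, p = 0.379, d = 0.529.
The smallest distance is between A and C.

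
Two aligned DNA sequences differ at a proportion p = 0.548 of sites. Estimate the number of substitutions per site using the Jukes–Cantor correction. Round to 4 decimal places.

d = −(3/4) ln(1 − 4p/3) = −0.75 ln(1 − 0.730667) = −0.75 ln(0.269333)
  = −0.75 × (-1.311807) = 0.983855 substitutions/site.

0.9839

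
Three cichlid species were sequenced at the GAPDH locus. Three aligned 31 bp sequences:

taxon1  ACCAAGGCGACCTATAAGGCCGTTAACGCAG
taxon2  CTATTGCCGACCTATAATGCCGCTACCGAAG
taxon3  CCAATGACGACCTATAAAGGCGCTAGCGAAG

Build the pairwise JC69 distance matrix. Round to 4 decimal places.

taxon1–taxon2: 10/31 sites differ → p ≈ 0.322581, d = −0.75 ln(1 − 0.430108) = 0.421731 ≈ 0.4217.
taxon1–taxon3: 9/31 sites differ → p ≈ 0.290323, d = −0.75 ln(1 − 0.387097) = 0.367161 ≈ 0.3672.
taxon2–taxon3: 6/31 sites differ → p ≈ 0.193548, d = −0.75 ln(1 − 0.258064) = 0.223869 ≈ 0.2239.

d(taxon1,taxon2) = 0.4217, d(taxon1,taxon3) = 0.3672, d(taxon2,taxon3) = 0.2239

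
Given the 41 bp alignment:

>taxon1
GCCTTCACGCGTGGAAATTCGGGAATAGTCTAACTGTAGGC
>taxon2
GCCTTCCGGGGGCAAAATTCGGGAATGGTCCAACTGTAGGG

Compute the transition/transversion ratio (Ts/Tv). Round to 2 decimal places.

0.50

Transitions are A↔G and C↔T; transversions are all other mismatches.
Transitions: 3. Transversions: 6.
R = 3/6 = 0.50.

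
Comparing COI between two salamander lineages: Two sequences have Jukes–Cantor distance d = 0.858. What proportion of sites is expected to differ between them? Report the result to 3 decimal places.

p = (3/4)(1 − e^(−4d/3)) = 0.75 × (1 − e^(-1.144)) = 0.75 × (1 − 0.318542) = 0.511094.

0.511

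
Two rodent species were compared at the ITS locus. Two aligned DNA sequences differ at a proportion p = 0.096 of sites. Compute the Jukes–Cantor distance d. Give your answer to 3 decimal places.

0.103

d = −(3/4) ln(1 − 4p/3) = −0.75 ln(1 − 0.128) = −0.75 ln(0.872)
  = −0.75 × (-0.136966) = 0.102725 substitutions/site.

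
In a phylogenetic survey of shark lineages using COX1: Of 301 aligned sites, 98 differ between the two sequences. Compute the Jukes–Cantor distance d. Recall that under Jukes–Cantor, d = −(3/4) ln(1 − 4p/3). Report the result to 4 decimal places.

p = 98/301 ≈ 0.325581.
d = −(3/4) ln(1 − 4p/3) = −0.75 ln(1 − 0.434108) = −0.75 ln(0.565892)
  = −0.75 × (-0.569352) = 0.427014 substitutions/site.

0.4270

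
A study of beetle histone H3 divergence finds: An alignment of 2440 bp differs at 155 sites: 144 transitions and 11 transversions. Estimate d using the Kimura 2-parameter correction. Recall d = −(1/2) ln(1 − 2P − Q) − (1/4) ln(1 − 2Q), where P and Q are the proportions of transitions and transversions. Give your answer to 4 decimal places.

P = 144/2440 ≈ 0.059016 and Q = 11/2440 ≈ 0.004508.
Under the Kimura two-parameter model, d = −½ ln(1 − 2P − Q) − ¼ ln(1 − 2Q).
1 − 2P − Q = 0.87746, giving −½ ln(0.87746) = 0.065362.
1 − 2Q = 0.990984, giving −¼ ln(0.990984) = 0.002264.
d = 0.065362 + 0.002264 = 0.067626.

0.0676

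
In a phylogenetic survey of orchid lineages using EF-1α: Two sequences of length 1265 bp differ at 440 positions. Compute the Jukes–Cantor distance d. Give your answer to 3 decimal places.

0.467

p = 440/1265 ≈ 0.347826.
d = −(3/4) ln(1 − 4p/3) = −0.75 ln(1 − 0.463768) = −0.75 ln(0.536232)
  = −0.75 × (-0.623188) = 0.467391 substitutions/site.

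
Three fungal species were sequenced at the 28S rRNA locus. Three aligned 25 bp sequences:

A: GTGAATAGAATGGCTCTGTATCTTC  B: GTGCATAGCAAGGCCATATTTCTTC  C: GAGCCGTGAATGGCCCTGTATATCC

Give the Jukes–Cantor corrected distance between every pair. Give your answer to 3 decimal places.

A–B: 7/25 sites differ → p = 0.28, d = −0.75 ln(1 − 0.373333) = 0.350505 ≈ 0.351.
A–C: 8/25 sites differ → p = 0.32, d = −0.75 ln(1 − 0.426667) = 0.417216 ≈ 0.417.
B–C: 11/25 sites differ → p = 0.44, d = −0.75 ln(1 − 0.586667) = 0.662626 ≈ 0.663.

d(A,B) = 0.351, d(A,C) = 0.417, d(B,C) = 0.663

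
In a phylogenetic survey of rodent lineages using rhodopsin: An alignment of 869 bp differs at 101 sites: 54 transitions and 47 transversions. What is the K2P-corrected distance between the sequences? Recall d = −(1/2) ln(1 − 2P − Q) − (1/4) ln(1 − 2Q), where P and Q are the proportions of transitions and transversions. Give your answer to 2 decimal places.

0.13

P = 54/869 ≈ 0.06214 and Q = 47/869 ≈ 0.054085.
Under the Kimura two-parameter model, d = −½ ln(1 − 2P − Q) − ¼ ln(1 − 2Q).
1 − 2P − Q = 0.821635, giving −½ ln(0.821635) = 0.098230.
1 − 2Q = 0.89183, giving −¼ ln(0.89183) = 0.028620.
d = 0.098230 + 0.028620 = 0.126850.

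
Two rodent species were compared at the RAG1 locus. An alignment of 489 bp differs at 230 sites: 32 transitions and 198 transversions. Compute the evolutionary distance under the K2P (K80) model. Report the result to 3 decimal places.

0.799

P = 32/489 ≈ 0.06544 and Q = 198/489 ≈ 0.404908.
Under the Kimura two-parameter model, d = −½ ln(1 − 2P − Q) − ¼ ln(1 − 2Q).
1 − 2P − Q = 0.464212, giving −½ ln(0.464212) = 0.383707.
1 − 2Q = 0.190184, giving −¼ ln(0.190184) = 0.414941.
d = 0.383707 + 0.414941 = 0.798648.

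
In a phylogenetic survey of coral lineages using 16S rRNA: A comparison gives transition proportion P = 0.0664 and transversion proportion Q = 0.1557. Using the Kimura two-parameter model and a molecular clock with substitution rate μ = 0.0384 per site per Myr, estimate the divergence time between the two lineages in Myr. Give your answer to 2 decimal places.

3.43

Under the Kimura two-parameter model, d = −½ ln(1 − 2P − Q) − ¼ ln(1 − 2Q).
1 − 2P − Q = 0.7115, giving −½ ln(0.7115) = 0.170190.
1 − 2Q = 0.6886, giving −¼ ln(0.6886) = 0.093274.
d = 0.170190 + 0.093274 = 0.263464.
Under a molecular clock d = 2μt, so t = d/(2μ) = 0.263464 / (2 × 0.0384) = 3.43 Myr.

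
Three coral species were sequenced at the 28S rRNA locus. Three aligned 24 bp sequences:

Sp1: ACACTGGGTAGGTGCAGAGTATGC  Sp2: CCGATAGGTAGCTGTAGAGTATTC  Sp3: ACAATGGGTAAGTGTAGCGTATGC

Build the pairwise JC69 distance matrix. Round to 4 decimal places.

Sp1–Sp2: 7/24 sites differ → p ≈ 0.291667, d = −0.75 ln(1 − 0.388889) = 0.369358 ≈ 0.3694.
Sp1–Sp3: 4/24 sites differ → p ≈ 0.166667, d = −0.75 ln(1 − 0.222223) = 0.188487 ≈ 0.1885.
Sp2–Sp3: 7/24 sites differ → p ≈ 0.291667, d = −0.75 ln(1 − 0.388889) = 0.369358 ≈ 0.3694.

d(Sp1,Sp2) = 0.3694, d(Sp1,Sp3) = 0.1885, d(Sp2,Sp3) = 0.3694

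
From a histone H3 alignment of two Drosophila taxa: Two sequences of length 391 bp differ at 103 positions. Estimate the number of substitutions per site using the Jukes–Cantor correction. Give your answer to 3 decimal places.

0.325

p = 103/391 ≈ 0.263427.
d = −(3/4) ln(1 − 4p/3) = −0.75 ln(1 − 0.351236) = −0.75 ln(0.648764)
  = −0.75 × (-0.432686) = 0.324515 substitutions/site.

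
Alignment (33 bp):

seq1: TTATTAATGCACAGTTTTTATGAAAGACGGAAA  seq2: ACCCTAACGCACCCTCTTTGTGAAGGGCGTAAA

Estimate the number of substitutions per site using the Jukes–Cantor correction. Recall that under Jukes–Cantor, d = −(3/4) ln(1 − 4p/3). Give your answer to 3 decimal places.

The sequences differ at 12 of 33 sites, so p = 12/33 ≈ 0.363636.
d = −(3/4) ln(1 − 4p/3) = −0.75 ln(1 − 0.484848) = −0.75 ln(0.515152)
  = −0.75 × (-0.663293) = 0.497470 substitutions/site.

0.497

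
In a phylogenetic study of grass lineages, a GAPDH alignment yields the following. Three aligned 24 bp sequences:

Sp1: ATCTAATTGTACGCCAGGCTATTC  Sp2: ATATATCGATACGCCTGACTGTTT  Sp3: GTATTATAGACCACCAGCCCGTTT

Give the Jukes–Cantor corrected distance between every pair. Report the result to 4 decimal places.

Sp1–Sp2: 9/24 sites differ → p = 0.375, d = −0.75 ln(1 − 0.5) = 0.519860 ≈ 0.5199.
Sp1–Sp3: 11/24 sites differ → p ≈ 0.458333, d = −0.75 ln(1 − 0.611111) = 0.708346 ≈ 0.7083.
Sp2–Sp3: 12/24 sites differ → p = 0.5, d = −0.75 ln(1 − 0.666667) = 0.823960 ≈ 0.8240.

d(Sp1,Sp2) = 0.5199, d(Sp1,Sp3) = 0.7083, d(Sp2,Sp3) = 0.8240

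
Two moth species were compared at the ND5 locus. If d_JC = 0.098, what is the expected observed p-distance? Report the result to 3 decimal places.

p = (3/4)(1 − e^(−4d/3)) = 0.75 × (1 − e^(-0.130667)) = 0.75 × (1 − 0.877510) = 0.091868.

0.092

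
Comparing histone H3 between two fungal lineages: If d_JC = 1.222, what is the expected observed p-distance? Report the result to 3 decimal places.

0.603

p = (3/4)(1 − e^(−4d/3)) = 0.75 × (1 − e^(-1.629333)) = 0.75 × (1 − 0.196060) = 0.602955.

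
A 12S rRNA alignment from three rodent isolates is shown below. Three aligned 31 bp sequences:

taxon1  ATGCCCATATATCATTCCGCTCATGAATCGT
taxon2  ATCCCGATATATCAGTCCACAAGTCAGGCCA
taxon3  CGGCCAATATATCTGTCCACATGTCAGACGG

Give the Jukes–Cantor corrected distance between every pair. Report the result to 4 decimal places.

taxon1–taxon2: 12/31 sites differ → p ≈ 0.387097, d = −0.75 ln(1 − 0.516129) = 0.544453 ≈ 0.5445.
taxon1–taxon3: 13/31 sites differ → p ≈ 0.419355, d = −0.75 ln(1 − 0.55914) = 0.614271 ≈ 0.6143.
taxon2–taxon3: 9/31 sites differ → p ≈ 0.290323, d = −0.75 ln(1 − 0.387097) = 0.367161 ≈ 0.3672.

d(taxon1,taxon2) = 0.5445, d(taxon1,taxon3) = 0.6143, d(taxon2,taxon3) = 0.3672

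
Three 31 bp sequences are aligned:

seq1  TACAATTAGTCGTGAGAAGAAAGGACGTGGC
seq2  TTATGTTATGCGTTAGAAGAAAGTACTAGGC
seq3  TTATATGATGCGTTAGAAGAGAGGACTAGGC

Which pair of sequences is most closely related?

seq1–seq2: 10/31 differ, p = 0.323, d = 0.422.
seq1–seq3: 10/31 differ, p = 0.323, d = 0.422.
seq2–seq3: 4/31 differ, p = 0.129, d = 0.142.
The smallest distance is between seq2 and seq3.

seq2 and seq3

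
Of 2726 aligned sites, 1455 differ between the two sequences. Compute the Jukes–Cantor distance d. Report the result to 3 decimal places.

0.933

p = 1455/2726 ≈ 0.533749.
d = −(3/4) ln(1 − 4p/3) = −0.75 ln(1 − 0.711665) = −0.75 ln(0.288335)
  = −0.75 × (-1.243632) = 0.932724 substitutions/site.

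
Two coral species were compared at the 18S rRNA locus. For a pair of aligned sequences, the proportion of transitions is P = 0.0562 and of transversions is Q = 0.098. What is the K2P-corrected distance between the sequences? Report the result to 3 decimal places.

Under the Kimura two-parameter model, d = −½ ln(1 − 2P − Q) − ¼ ln(1 − 2Q).
1 − 2P − Q = 0.7896, giving −½ ln(0.7896) = 0.118114.
1 − 2Q = 0.804, giving −¼ ln(0.804) = 0.054539.
d = 0.118114 + 0.054539 = 0.172653.

0.173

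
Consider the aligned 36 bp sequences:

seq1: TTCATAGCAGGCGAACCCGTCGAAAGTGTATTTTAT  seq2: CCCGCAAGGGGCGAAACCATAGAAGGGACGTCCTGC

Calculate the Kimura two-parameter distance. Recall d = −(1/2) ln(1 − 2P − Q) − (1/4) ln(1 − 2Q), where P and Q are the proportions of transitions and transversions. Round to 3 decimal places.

Of 36 sites, 15 differences are transitions and 4 are transversions, so P = 15/36 ≈ 0.416667 and Q = 4/36 ≈ 0.111111.
Under the Kimura two-parameter model, d = −½ ln(1 − 2P − Q) − ¼ ln(1 − 2Q).
1 − 2P − Q = 0.055555, giving −½ ln(0.055555) = 1.445191.
1 − 2Q = 0.777778, giving −¼ ln(0.777778) = 0.062829.
d = 1.445191 + 0.062829 = 1.508020.

1.508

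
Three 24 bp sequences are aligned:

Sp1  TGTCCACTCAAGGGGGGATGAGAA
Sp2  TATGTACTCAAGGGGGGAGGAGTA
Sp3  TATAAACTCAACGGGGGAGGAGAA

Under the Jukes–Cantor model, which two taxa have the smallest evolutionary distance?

Sp1–Sp2: 5/24 differ, p = 0.208, d = 0.244.
Sp1–Sp3: 5/24 differ, p = 0.208, d = 0.244.
Sp2–Sp3: 4/24 differ, p = 0.167, d = 0.188.
The smallest distance is between Sp2 and Sp3.

Sp2 and Sp3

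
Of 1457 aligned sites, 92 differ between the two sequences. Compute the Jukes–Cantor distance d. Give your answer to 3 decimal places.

p = 92/1457 ≈ 0.063143.
d = −(3/4) ln(1 − 4p/3) = −0.75 ln(1 − 0.084191) = −0.75 ln(0.915809)
  = −0.75 × (-0.087947) = 0.065960 substitutions/site.

0.066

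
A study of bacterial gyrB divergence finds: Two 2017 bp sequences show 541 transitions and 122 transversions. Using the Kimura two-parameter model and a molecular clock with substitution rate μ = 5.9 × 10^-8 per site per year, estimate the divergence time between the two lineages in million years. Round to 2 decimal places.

4.12

P = 541/2017 ≈ 0.26822 and Q = 122/2017 ≈ 0.060486.
Under the Kimura two-parameter model, d = −½ ln(1 − 2P − Q) − ¼ ln(1 − 2Q).
1 − 2P − Q = 0.403074, giving −½ ln(0.403074) = 0.454318.
1 − 2Q = 0.879028, giving −¼ ln(0.879028) = 0.032235.
d = 0.454318 + 0.032235 = 0.486553.
Under a molecular clock d = 2μt, so t = d/(2μ) = 0.486553 / (2 × 5.9 × 10^-8) = 4.12 million years.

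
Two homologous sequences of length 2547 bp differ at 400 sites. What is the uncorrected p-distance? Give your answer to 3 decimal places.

p = 400/2547 = 0.157047… ≈ 0.157 (to 3 d.p.).

0.157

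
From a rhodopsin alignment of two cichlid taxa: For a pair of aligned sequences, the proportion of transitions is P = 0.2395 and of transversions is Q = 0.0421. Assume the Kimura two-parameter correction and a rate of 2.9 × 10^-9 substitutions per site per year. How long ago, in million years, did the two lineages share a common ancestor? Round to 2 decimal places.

67.26

Under the Kimura two-parameter model, d = −½ ln(1 − 2P − Q) − ¼ ln(1 − 2Q).
1 − 2P − Q = 0.4789, giving −½ ln(0.4789) = 0.368132.
1 − 2Q = 0.9158, giving −¼ ln(0.9158) = 0.021989.
d = 0.368132 + 0.021989 = 0.390121.
Under a molecular clock d = 2μt, so t = d/(2μ) = 0.390121 / (2 × 2.9 × 10^-9) = 67.26 million years.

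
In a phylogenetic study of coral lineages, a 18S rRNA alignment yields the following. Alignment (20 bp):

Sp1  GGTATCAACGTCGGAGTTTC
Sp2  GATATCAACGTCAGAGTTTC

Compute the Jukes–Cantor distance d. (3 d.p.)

The sequences differ at 2 of 20 sites (2, 13), so p = 2/20 = 0.1.
d = −(3/4) ln(1 − 4p/3) = −0.75 ln(1 − 0.133333) = −0.75 ln(0.866667)
  = −0.75 × (-0.143100) = 0.107325 substitutions/site.

0.107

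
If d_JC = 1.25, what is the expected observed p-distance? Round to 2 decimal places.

0.61

p = (3/4)(1 − e^(−4d/3)) = 0.75 × (1 − e^(-1.666667)) = 0.75 × (1 − 0.188876) = 0.608343.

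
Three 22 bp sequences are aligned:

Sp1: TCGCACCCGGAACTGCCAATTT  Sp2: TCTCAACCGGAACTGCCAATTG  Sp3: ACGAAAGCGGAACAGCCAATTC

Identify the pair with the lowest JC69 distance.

Sp1–Sp2: 3/22 differ, p = 0.136, d = 0.151.
Sp1–Sp3: 6/22 differ, p = 0.273, d = 0.339.
Sp2–Sp3: 6/22 differ, p = 0.273, d = 0.339.
The smallest distance is between Sp1 and Sp2.

Sp1 and Sp2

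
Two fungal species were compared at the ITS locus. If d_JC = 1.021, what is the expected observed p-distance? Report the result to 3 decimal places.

0.558

p = (3/4)(1 − e^(−4d/3)) = 0.75 × (1 − e^(-1.361333)) = 0.75 × (1 − 0.256319) = 0.557761.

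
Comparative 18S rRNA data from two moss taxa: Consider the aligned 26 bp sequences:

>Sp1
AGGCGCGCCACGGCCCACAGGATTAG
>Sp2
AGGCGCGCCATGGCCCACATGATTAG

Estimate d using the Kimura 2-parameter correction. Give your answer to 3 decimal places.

Of 26 sites, 1 differences are transitions and 1 are transversions, so P = 1/26 ≈ 0.038462 and Q = 1/26 ≈ 0.038462.
Under the Kimura two-parameter model, d = −½ ln(1 − 2P − Q) − ¼ ln(1 − 2Q).
1 − 2P − Q = 0.884614, giving −½ ln(0.884614) = 0.061302.
1 − 2Q = 0.923076, giving −¼ ln(0.923076) = 0.020011.
d = 0.061302 + 0.020011 = 0.081313.

0.081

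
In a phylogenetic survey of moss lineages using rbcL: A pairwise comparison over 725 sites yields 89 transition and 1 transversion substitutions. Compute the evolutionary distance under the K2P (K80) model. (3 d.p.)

0.142

P = 89/725 ≈ 0.122759 and Q = 1/725 ≈ 0.001379.
Under the Kimura two-parameter model, d = −½ ln(1 − 2P − Q) − ¼ ln(1 − 2Q).
1 − 2P − Q = 0.753103, giving −½ ln(0.753103) = 0.141777.
1 − 2Q = 0.997242, giving −¼ ln(0.997242) = 0.000690.
d = 0.141777 + 0.000690 = 0.142467.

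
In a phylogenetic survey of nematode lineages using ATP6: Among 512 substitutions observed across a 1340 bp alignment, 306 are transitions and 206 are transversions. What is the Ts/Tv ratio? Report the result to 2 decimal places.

1.49

R = 306/206 = 1.485436… ≈ 1.49 (to 2 d.p.).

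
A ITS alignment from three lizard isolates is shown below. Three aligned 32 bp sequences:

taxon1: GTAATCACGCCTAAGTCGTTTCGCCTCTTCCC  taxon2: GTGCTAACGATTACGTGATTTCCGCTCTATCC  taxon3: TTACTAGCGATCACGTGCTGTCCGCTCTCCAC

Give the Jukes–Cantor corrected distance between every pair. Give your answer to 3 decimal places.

taxon1–taxon2: 12/32 sites differ → p = 0.375, d = −0.75 ln(1 − 0.5) = 0.519860 ≈ 0.520.
taxon1–taxon3: 15/32 sites differ → p = 0.46875, d = −0.75 ln(1 − 0.625) = 0.735622 ≈ 0.736.
taxon2–taxon3: 9/32 sites differ → p = 0.28125, d = −0.75 ln(1 − 0.375) = 0.352503 ≈ 0.353.

d(taxon1,taxon2) = 0.520, d(taxon1,taxon3) = 0.736, d(taxon2,taxon3) = 0.353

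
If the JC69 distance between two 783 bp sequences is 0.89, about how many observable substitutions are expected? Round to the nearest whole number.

408

Invert JC69: p = (3/4)(1 − e^(−4d/3)) = 0.75 × (1 − e^(-1.186667)) = 0.75 × (1 − 0.305237) = 0.521072.
Expected differing sites = pL ≈ 0.521072 × 783 = 407.999376 ≈ 408.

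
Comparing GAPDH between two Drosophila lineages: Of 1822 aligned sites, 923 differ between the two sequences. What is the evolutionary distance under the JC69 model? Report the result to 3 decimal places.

p = 923/1822 ≈ 0.506586.
d = −(3/4) ln(1 − 4p/3) = −0.75 ln(1 − 0.675448) = −0.75 ln(0.324552)
  = −0.75 × (-1.125310) = 0.843983 substitutions/site.

0.844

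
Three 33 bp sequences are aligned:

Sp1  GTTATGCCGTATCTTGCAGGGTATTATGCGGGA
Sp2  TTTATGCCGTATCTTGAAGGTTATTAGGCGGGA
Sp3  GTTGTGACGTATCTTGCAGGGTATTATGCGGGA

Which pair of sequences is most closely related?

Sp1–Sp2: 4/33 differ, p = 0.121, d = 0.132.
Sp1–Sp3: 2/33 differ, p = 0.061, d = 0.063.
Sp2–Sp3: 6/33 differ, p = 0.182, d = 0.208.
The smallest distance is between Sp1 and Sp3.

Sp1 and Sp3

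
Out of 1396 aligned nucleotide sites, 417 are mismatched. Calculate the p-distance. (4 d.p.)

0.2987

p = 417/1396 = 0.298710… ≈ 0.2987 (to 4 d.p.).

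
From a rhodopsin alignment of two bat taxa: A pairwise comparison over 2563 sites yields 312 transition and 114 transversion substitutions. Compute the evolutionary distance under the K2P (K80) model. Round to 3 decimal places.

P = 312/2563 ≈ 0.121732 and Q = 114/2563 ≈ 0.044479.
Under the Kimura two-parameter model, d = −½ ln(1 − 2P − Q) − ¼ ln(1 − 2Q).
1 − 2P − Q = 0.712057, giving −½ ln(0.712057) = 0.169799.
1 − 2Q = 0.911042, giving −¼ ln(0.911042) = 0.023292.
d = 0.169799 + 0.023292 = 0.193091.

0.193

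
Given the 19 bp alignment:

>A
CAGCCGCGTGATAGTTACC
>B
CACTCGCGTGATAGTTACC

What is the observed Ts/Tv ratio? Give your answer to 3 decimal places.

Transitions are A↔G and C↔T; transversions are all other mismatches.
Transitions: 1. Transversions: 1.
R = 1/1 = 1.000.

1.000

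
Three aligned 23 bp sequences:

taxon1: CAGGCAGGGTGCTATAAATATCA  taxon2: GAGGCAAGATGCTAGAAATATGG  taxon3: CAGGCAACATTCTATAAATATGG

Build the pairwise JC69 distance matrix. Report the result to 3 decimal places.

taxon1–taxon2: 6/23 sites differ → p ≈ 0.26087, d = −0.75 ln(1 − 0.347827) = 0.320584 ≈ 0.321.
taxon1–taxon3: 6/23 sites differ → p ≈ 0.26087, d = −0.75 ln(1 − 0.347827) = 0.320584 ≈ 0.321.
taxon2–taxon3: 4/23 sites differ → p ≈ 0.173913, d = −0.75 ln(1 − 0.231884) = 0.197861 ≈ 0.198.

d(taxon1,taxon2) = 0.321, d(taxon1,taxon3) = 0.321, d(taxon2,taxon3) = 0.198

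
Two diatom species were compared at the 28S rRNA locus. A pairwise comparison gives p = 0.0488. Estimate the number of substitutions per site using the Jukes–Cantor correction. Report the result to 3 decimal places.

d = −(3/4) ln(1 − 4p/3) = −0.75 ln(1 − 0.065067) = −0.75 ln(0.934933)
  = −0.75 × (-0.067280) = 0.050460 substitutions/site.

0.050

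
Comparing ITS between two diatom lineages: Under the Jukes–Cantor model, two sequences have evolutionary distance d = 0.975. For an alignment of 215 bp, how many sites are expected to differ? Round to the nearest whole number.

Invert JC69: p = (3/4)(1 − e^(−4d/3)) = 0.75 × (1 − e^(-1.3)) = 0.75 × (1 − 0.272532) = 0.545601.
Expected differing sites = pL ≈ 0.545601 × 215 = 117.304215 ≈ 117.

117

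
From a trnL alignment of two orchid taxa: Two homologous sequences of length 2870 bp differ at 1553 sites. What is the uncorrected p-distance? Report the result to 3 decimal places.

0.541

p = 1553/2870 = 0.541114… ≈ 0.541 (to 3 d.p.).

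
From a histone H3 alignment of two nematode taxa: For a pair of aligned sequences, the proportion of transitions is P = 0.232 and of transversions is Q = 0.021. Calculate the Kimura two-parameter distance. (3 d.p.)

Under the Kimura two-parameter model, d = −½ ln(1 − 2P − Q) − ¼ ln(1 − 2Q).
1 − 2P − Q = 0.515, giving −½ ln(0.515) = 0.331794.
1 − 2Q = 0.958, giving −¼ ln(0.958) = 0.010727.
d = 0.331794 + 0.010727 = 0.342521.

0.343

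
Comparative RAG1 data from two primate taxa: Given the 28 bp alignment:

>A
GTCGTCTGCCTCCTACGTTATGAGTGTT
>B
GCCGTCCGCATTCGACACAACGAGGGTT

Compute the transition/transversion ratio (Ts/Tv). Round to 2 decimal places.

1.50

Transitions are A↔G and C↔T; transversions are all other mismatches.
Transitions: 6. Transversions: 4.
R = 6/4 = 1.50.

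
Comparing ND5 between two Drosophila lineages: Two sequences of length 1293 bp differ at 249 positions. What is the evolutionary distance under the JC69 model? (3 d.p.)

p = 249/1293 ≈ 0.192575.
d = −(3/4) ln(1 − 4p/3) = −0.75 ln(1 − 0.256767) = −0.75 ln(0.743233)
  = −0.75 × (-0.296746) = 0.222560 substitutions/site.

0.223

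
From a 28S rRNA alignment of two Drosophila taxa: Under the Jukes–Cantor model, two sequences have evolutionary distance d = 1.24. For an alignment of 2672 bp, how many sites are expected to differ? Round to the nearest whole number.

1620

Invert JC69: p = (3/4)(1 − e^(−4d/3)) = 0.75 × (1 − e^(-1.653333)) = 0.75 × (1 − 0.191411) = 0.606442.
Expected differing sites = pL ≈ 0.606442 × 2672 = 1620.413024 ≈ 1620.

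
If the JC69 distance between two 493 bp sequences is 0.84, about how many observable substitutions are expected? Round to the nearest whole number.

249

Invert JC69: p = (3/4)(1 − e^(−4d/3)) = 0.75 × (1 − e^(-1.12)) = 0.75 × (1 − 0.326280) = 0.505290.
Expected differing sites = pL ≈ 0.505290 × 493 = 249.10797 ≈ 249.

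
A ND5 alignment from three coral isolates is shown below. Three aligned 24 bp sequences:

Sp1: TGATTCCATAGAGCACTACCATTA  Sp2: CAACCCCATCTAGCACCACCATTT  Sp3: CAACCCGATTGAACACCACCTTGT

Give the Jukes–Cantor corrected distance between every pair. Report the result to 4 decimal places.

d(Sp1,Sp2) = 0.4408, d(Sp1,Sp3) = 0.7083, d(Sp2,Sp3) = 0.3041

Sp1–Sp2: 8/24 sites differ → p ≈ 0.333333, d = −0.75 ln(1 − 0.444444) = 0.440839 ≈ 0.4408.
Sp1–Sp3: 11/24 sites differ → p ≈ 0.458333, d = −0.75 ln(1 − 0.611111) = 0.708346 ≈ 0.7083.
Sp2–Sp3: 6/24 sites differ → p = 0.25, d = −0.75 ln(1 − 0.333333) = 0.304098 ≈ 0.3041.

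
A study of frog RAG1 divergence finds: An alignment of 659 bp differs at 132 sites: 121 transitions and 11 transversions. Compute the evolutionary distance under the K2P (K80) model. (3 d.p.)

0.251

P = 121/659 ≈ 0.183612 and Q = 11/659 ≈ 0.016692.
Under the Kimura two-parameter model, d = −½ ln(1 − 2P − Q) − ¼ ln(1 − 2Q).
1 − 2P − Q = 0.616084, giving −½ ln(0.616084) = 0.242186.
1 − 2Q = 0.966616, giving −¼ ln(0.966616) = 0.008488.
d = 0.242186 + 0.008488 = 0.250674.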